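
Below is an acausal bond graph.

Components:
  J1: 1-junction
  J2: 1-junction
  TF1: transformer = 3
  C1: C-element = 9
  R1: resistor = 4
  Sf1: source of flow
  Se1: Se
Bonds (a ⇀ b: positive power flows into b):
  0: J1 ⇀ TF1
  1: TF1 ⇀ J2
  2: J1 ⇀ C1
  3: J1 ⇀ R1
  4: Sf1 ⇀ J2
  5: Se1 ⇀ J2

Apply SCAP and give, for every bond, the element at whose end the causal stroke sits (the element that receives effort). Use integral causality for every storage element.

bond 4 stroke→Sf1  (source Sf1 imposes f)
bond 5 stroke→J2  (Se1 (Se) sets effort on bond)
bond 1 stroke→J2  (J2 flow already set via bond 4)
bond 0 stroke→TF1  (TF1 one-in-one-out from 1)
bond 2 stroke→J1  (1-jn J1 has f-setter on 0)
bond 3 stroke→J1  (1-jn J1 has f-setter on 0)

#0 →TF1
#1 →J2
#2 →J1
#3 →J1
#4 →Sf1
#5 →J2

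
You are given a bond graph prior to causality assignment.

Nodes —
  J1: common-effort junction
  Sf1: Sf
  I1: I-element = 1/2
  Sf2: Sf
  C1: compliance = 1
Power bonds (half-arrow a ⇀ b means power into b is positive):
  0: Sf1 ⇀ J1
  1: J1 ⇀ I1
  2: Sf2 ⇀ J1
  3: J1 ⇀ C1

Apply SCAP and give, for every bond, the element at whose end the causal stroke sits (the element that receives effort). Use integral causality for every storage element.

#0 |Sf1
#1 |I1
#2 |Sf2
#3 |J1

#0 stroke→Sf1  (Sf1: flow source, stroke at near end)
#2 stroke→Sf2  (Sf2 fixes flow; stroke at Sf2)
#1 stroke→I1  (I1 integral (f out))
#3 stroke→J1  (closing 0-jn rule on J1)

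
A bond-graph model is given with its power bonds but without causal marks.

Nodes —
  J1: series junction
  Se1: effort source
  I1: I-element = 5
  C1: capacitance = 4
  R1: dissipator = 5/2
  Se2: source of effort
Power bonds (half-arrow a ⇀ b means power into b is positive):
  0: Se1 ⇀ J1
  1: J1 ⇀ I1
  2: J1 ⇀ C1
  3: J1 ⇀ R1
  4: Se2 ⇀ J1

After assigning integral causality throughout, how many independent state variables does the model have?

bond 0 |J1  (source Se1 imposes e)
bond 4 |J1  (Se2: effort source, stroke at far end)
bond 1 |I1  (I1: I, integral causality)
bond 2 |J1  (1-jn J1 has f-setter on 1)
bond 3 |J1  (common-f at J1 fixed by 1)

2  (C1, I1 all integral)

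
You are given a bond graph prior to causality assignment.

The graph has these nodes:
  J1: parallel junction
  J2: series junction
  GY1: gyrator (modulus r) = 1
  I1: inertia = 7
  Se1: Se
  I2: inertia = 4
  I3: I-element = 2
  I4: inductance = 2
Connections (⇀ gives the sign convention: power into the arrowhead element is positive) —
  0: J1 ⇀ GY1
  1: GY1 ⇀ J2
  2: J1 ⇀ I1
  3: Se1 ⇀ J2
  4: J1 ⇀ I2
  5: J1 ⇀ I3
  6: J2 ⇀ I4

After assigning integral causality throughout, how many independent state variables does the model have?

4  (I1, I2, I3, I4 all integral)

#3 stroke→J2  (source Se1 imposes e)
#2 stroke→I1  (I1 integral (f out))
#4 stroke→I2  (I2 outputs flow p/I2)
#5 stroke→I3  (I3: I, integral causality)
#0 stroke→J1  (J1: last free bond brings effort in)
#1 stroke→J2  (through GY1, causality inverts; strokes same side of GY1)
#6 stroke→I4  (only one flow-in slot at J2)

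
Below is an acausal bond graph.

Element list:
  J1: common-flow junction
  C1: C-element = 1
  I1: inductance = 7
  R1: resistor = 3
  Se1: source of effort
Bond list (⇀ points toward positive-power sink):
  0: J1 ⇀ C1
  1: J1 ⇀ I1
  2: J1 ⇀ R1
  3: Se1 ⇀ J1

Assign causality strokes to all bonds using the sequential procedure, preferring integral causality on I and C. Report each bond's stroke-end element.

#3 stroke at J1  (source Se1 imposes e)
#0 stroke at J1  (prefer integral on C1)
#1 stroke at I1  (prefer integral on I1)
#2 stroke at J1  (J1 flow already set via bond 1)

#0 stroke at J1
#1 stroke at I1
#2 stroke at J1
#3 stroke at J1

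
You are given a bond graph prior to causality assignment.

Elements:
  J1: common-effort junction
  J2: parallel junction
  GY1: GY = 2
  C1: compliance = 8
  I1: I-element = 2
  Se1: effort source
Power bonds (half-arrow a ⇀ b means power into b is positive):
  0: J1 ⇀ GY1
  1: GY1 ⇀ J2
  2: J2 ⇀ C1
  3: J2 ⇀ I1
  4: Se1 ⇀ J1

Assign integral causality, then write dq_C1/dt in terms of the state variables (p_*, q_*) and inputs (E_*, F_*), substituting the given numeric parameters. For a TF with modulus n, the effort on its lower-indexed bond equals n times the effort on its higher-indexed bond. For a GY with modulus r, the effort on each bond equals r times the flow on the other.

b4 stroke→J1  (Se1 fixes effort; stroke away)
b0 stroke→GY1  (common-e at J1 fixed by 4)
b1 stroke→GY1  (through GY1, causality inverts; strokes same side of GY1)
b2 stroke→J2  (C1 outputs effort q/C1)
b3 stroke→I1  (J2: bond 2 brought effort, rest push out)

dq_C1/dt = E_Se1/2 - p_I1/2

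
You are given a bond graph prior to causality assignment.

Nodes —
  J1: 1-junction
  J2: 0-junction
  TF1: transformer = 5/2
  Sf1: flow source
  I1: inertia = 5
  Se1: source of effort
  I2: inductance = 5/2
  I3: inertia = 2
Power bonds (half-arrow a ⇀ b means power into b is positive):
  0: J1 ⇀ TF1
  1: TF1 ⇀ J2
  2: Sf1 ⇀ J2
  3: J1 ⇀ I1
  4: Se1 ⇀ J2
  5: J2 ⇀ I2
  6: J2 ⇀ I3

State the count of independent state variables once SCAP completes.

3  (I1, I2, I3 all integral)

b2 |Sf1  (source Sf1 imposes f)
b4 |J2  (Se1: effort source, stroke at far end)
b1 |TF1  (J2: bond 4 brought effort, rest push out)
b5 |I2  (J2: bond 4 brought effort, rest push out)
b6 |I3  (0-jn J2 has e-setter on 4)
b0 |J1  (through TF1, causality passes straight; one stroke at TF1)
b3 |I1  (J1 needs exactly one f-in)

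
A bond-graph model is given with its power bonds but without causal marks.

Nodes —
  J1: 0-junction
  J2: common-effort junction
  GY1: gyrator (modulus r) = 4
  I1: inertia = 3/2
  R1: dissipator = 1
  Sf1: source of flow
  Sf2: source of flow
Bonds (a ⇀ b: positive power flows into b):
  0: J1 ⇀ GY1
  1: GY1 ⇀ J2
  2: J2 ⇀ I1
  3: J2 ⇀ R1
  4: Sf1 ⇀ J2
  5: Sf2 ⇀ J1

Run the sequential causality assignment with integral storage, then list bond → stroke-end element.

β4 →Sf1  (Sf1 fixes flow; stroke at Sf1)
β5 →Sf2  (Sf2 (Sf) sets flow on bond)
β0 →J1  (J1: last free bond brings effort in)
β1 →J2  (through GY1, causality inverts; strokes same side of GY1)
β2 →I1  (common-e at J2 fixed by 1)
β3 →R1  (0-jn J2 has e-setter on 1)

β0 |J1
β1 |J2
β2 |I1
β3 |R1
β4 |Sf1
β5 |Sf2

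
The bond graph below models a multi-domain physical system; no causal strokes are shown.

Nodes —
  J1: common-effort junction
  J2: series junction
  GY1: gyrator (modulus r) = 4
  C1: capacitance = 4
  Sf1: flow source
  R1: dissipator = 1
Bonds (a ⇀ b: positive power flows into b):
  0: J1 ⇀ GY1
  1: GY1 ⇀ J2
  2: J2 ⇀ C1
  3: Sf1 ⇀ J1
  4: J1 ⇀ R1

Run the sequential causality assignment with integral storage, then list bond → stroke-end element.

bond 0 stroke at GY1
bond 1 stroke at GY1
bond 2 stroke at J2
bond 3 stroke at Sf1
bond 4 stroke at J1

#3 stroke→Sf1  (Sf1: flow source, stroke at near end)
#2 stroke→J2  (C1: C, integral causality)
#1 stroke→GY1  (only one flow-in slot at J2)
#0 stroke→GY1  (through GY1, causality inverts; strokes same side of GY1)
#4 stroke→J1  (only one effort-in slot at J1)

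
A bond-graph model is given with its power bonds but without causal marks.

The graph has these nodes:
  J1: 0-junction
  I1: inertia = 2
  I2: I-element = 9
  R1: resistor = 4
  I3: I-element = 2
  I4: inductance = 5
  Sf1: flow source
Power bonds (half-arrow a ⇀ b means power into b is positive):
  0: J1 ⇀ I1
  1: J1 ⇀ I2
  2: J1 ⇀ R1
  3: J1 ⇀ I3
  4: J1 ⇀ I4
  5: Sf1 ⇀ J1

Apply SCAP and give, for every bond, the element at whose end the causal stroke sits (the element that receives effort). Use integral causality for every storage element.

#0 stroke→I1
#1 stroke→I2
#2 stroke→J1
#3 stroke→I3
#4 stroke→I4
#5 stroke→Sf1

bond 5 |Sf1  (source Sf1 imposes f)
bond 0 |I1  (I1 integral (f out))
bond 1 |I2  (I2 integral (f out))
bond 3 |I3  (I3 integral (f out))
bond 4 |I4  (I4 outputs flow p/I4)
bond 2 |J1  (closing 0-jn rule on J1)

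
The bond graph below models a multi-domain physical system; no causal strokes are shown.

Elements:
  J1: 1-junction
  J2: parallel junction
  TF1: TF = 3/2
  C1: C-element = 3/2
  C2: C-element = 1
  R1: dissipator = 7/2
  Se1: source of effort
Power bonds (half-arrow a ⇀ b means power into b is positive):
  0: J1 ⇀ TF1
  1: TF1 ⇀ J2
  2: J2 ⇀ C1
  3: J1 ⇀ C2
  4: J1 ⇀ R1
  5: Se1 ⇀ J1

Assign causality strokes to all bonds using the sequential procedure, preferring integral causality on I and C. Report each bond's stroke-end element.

β5 |J1  (Se1 (Se) sets effort on bond)
β2 |J2  (prefer integral on C1)
β1 |TF1  (J2 effort already set via bond 2)
β0 |J1  (TF1: transformer flips bond 1)
β3 |J1  (C2 outputs effort q/C2)
β4 |R1  (only one flow-in slot at J1)

b0 |J1
b1 |TF1
b2 |J2
b3 |J1
b4 |R1
b5 |J1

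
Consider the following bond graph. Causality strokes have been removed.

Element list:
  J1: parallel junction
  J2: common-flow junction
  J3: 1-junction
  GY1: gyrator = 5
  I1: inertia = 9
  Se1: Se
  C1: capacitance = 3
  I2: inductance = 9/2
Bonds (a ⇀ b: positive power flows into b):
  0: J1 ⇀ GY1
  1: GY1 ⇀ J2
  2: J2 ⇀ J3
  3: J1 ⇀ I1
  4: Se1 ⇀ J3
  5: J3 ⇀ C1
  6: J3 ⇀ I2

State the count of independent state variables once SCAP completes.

#4 stroke at J3  (source Se1 imposes e)
#3 stroke at I1  (I1 outputs flow p/I1)
#0 stroke at J1  (only one effort-in slot at J1)
#1 stroke at J2  (GY GY1: same side as bond 0)
#2 stroke at J3  (J2 needs exactly one f-in)
#5 stroke at J3  (C1: C, integral causality)
#6 stroke at I2  (J3 needs exactly one f-in)

3  (C1, I1, I2 all integral)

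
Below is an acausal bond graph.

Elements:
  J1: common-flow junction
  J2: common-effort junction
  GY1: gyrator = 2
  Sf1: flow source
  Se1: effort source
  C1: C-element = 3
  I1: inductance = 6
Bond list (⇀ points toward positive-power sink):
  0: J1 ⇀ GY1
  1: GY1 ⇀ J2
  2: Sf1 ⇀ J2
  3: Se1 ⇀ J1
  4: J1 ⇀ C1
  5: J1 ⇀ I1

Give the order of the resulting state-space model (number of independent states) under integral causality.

β2 |Sf1  (Sf1: flow source, stroke at near end)
β3 |J1  (Se1 fixes effort; stroke away)
β1 |J2  (J2: last free bond brings effort in)
β0 |J1  (through GY1, causality inverts; strokes same side of GY1)
β4 |J1  (prefer integral on C1)
β5 |I1  (only one flow-in slot at J1)

2  (C1, I1 all integral)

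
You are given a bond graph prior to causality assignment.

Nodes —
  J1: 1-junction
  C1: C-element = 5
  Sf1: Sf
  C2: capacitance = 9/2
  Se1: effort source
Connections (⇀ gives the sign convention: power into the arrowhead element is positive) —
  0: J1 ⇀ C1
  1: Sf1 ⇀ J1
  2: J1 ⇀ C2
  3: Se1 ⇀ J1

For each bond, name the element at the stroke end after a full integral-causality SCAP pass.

#0 stroke→J1
#1 stroke→Sf1
#2 stroke→J1
#3 stroke→J1

#1 stroke at Sf1  (Sf1: flow source, stroke at near end)
#3 stroke at J1  (Se1: effort source, stroke at far end)
#0 stroke at J1  (common-f at J1 fixed by 1)
#2 stroke at J1  (J1: bond 1 brought flow, rest push out)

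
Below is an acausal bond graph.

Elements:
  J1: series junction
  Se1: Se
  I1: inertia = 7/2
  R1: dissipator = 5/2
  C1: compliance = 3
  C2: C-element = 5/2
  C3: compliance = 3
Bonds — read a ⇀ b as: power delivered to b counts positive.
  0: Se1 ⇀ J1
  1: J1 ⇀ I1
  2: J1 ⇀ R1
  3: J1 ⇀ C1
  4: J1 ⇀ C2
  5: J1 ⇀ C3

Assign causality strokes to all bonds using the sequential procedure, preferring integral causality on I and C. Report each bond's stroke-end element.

#0 stroke at J1
#1 stroke at I1
#2 stroke at J1
#3 stroke at J1
#4 stroke at J1
#5 stroke at J1

b0 stroke→J1  (Se1: effort source, stroke at far end)
b1 stroke→I1  (I1: I, integral causality)
b2 stroke→J1  (1-jn J1 has f-setter on 1)
b3 stroke→J1  (J1 flow already set via bond 1)
b4 stroke→J1  (J1: bond 1 brought flow, rest push out)
b5 stroke→J1  (common-f at J1 fixed by 1)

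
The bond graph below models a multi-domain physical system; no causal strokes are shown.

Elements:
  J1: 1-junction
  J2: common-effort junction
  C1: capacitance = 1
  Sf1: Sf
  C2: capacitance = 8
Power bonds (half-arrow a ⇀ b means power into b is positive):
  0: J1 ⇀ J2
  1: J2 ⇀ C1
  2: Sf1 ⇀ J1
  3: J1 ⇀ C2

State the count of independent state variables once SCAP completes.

bond 2 →Sf1  (Sf1 (Sf) sets flow on bond)
bond 0 →J1  (1-jn J1 has f-setter on 2)
bond 3 →J1  (1-jn J1 has f-setter on 2)
bond 1 →J2  (only one effort-in slot at J2)

2  (C1, C2 all integral)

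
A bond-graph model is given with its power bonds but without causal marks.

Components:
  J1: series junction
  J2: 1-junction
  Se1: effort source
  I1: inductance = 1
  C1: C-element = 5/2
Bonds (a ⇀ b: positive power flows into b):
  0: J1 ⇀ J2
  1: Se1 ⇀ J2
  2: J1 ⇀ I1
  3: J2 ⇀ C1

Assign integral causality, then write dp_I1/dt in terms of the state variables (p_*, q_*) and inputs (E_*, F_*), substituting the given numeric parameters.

β1 →J2  (Se1 (Se) sets effort on bond)
β2 →I1  (I1: I, integral causality)
β0 →J1  (J1: bond 2 brought flow, rest push out)
β3 →J2  (J2: bond 0 brought flow, rest push out)

dp_I1/dt = E_Se1 - 2*q_C1/5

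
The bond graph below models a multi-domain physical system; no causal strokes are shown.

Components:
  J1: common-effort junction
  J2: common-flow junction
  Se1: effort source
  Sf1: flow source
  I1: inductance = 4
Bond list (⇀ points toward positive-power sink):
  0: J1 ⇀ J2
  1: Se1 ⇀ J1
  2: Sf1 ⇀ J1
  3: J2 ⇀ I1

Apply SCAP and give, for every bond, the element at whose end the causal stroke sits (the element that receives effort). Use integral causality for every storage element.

β0 |J2
β1 |J1
β2 |Sf1
β3 |I1

b1 |J1  (Se1: effort source, stroke at far end)
b2 |Sf1  (Sf1 (Sf) sets flow on bond)
b0 |J2  (common-e at J1 fixed by 1)
b3 |I1  (J2 needs exactly one f-in)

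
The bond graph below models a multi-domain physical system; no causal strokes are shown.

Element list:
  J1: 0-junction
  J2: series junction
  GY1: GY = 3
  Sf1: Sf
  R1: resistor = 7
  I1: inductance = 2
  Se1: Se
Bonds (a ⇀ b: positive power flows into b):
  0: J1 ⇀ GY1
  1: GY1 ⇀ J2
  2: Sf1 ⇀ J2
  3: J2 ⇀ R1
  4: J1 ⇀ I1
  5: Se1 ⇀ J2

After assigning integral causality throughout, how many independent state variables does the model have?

1  (I1 all integral)

β2 →Sf1  (Sf1 fixes flow; stroke at Sf1)
β5 →J2  (Se1 (Se) sets effort on bond)
β1 →J2  (J2: bond 2 brought flow, rest push out)
β3 →J2  (1-jn J2 has f-setter on 2)
β0 →J1  (through GY1, causality inverts; strokes same side of GY1)
β4 →I1  (common-e at J1 fixed by 0)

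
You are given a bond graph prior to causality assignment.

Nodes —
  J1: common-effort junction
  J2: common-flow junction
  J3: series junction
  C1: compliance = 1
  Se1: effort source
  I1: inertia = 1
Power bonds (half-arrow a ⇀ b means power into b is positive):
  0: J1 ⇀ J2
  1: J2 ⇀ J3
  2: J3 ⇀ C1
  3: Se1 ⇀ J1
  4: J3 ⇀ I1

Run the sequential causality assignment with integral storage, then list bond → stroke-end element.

β0 stroke→J2
β1 stroke→J3
β2 stroke→J3
β3 stroke→J1
β4 stroke→I1

#3 →J1  (Se1 fixes effort; stroke away)
#0 →J2  (common-e at J1 fixed by 3)
#1 →J3  (J2: last free bond brings flow in)
#2 →J3  (C1: C, integral causality)
#4 →I1  (J3 needs exactly one f-in)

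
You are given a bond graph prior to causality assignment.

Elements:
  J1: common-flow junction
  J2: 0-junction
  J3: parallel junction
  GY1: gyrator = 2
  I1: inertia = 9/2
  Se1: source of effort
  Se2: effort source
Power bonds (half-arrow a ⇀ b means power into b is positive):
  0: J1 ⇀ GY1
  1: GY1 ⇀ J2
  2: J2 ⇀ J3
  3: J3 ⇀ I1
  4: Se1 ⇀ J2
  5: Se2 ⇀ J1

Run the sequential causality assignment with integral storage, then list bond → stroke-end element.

b4 |J2  (Se1: effort source, stroke at far end)
b5 |J1  (Se2 (Se) sets effort on bond)
b0 |GY1  (J1: last free bond brings flow in)
b1 |GY1  (J2: bond 4 brought effort, rest push out)
b2 |J3  (0-jn J2 has e-setter on 4)
b3 |I1  (J3: bond 2 brought effort, rest push out)

bond 0 stroke at GY1
bond 1 stroke at GY1
bond 2 stroke at J3
bond 3 stroke at I1
bond 4 stroke at J2
bond 5 stroke at J1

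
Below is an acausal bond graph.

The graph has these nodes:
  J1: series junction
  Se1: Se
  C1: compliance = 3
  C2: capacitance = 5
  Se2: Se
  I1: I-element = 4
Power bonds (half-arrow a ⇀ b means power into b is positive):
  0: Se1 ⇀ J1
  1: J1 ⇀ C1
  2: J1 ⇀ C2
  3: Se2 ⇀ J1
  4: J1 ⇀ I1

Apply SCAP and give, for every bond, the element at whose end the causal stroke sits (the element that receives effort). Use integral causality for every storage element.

β0 →J1  (Se1: effort source, stroke at far end)
β3 →J1  (Se2 (Se) sets effort on bond)
β1 →J1  (C1 outputs effort q/C1)
β2 →J1  (C2: C, integral causality)
β4 →I1  (J1 needs exactly one f-in)

β0 stroke at J1
β1 stroke at J1
β2 stroke at J1
β3 stroke at J1
β4 stroke at I1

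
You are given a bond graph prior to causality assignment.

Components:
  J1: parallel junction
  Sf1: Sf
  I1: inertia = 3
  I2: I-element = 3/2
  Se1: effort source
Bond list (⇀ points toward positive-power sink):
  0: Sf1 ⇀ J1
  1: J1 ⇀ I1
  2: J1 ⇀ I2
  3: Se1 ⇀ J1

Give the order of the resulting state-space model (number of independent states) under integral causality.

β0 |Sf1  (Sf1: flow source, stroke at near end)
β3 |J1  (Se1 (Se) sets effort on bond)
β1 |I1  (J1 effort already set via bond 3)
β2 |I2  (J1: bond 3 brought effort, rest push out)

2  (I1, I2 all integral)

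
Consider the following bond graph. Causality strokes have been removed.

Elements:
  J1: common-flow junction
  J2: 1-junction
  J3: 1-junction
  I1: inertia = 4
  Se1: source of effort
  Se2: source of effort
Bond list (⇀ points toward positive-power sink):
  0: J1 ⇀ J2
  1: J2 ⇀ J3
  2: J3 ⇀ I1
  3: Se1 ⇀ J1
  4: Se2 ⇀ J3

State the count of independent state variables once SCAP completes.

b3 |J1  (Se1 fixes effort; stroke away)
b4 |J3  (Se2 (Se) sets effort on bond)
b0 |J2  (closing 1-jn rule on J1)
b1 |J3  (J2 needs exactly one f-in)
b2 |I1  (closing 1-jn rule on J3)

1  (I1 all integral)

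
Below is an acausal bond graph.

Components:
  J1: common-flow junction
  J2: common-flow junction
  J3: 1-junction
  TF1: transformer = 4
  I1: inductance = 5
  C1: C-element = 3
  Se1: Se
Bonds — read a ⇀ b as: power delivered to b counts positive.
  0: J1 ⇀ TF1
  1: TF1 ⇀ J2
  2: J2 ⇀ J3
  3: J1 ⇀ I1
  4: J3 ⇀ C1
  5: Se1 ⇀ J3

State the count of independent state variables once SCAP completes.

2  (C1, I1 all integral)

#5 →J3  (Se1: effort source, stroke at far end)
#3 →I1  (I1 integral (f out))
#0 →J1  (1-jn J1 has f-setter on 3)
#1 →TF1  (TF1 one-in-one-out from 0)
#2 →J2  (J2 flow already set via bond 1)
#4 →J3  (1-jn J3 has f-setter on 2)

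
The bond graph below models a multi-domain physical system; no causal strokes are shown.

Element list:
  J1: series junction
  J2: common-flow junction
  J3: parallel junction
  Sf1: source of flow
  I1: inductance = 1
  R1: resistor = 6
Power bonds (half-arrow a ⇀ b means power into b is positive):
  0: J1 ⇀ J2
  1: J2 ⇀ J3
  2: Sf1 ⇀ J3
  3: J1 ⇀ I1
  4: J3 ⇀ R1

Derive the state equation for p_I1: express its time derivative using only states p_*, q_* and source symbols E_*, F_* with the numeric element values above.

bond 2 |Sf1  (Sf1 (Sf) sets flow on bond)
bond 3 |I1  (prefer integral on I1)
bond 0 |J1  (J1: bond 3 brought flow, rest push out)
bond 1 |J2  (J2 flow already set via bond 0)
bond 4 |J3  (J3: last free bond brings effort in)

dp_I1/dt = -6*F_Sf1 - 6*p_I1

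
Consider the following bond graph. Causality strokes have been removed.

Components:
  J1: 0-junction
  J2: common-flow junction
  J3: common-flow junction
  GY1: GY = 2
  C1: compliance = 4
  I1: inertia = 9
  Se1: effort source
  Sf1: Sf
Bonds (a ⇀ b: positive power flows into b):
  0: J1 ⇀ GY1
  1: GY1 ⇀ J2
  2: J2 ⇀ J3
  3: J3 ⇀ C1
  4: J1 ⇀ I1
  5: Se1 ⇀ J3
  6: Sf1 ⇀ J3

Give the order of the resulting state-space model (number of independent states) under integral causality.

b5 →J3  (source Se1 imposes e)
b6 →Sf1  (Sf1: flow source, stroke at near end)
b2 →J3  (common-f at J3 fixed by 6)
b3 →J3  (common-f at J3 fixed by 6)
b1 →J2  (J2: bond 2 brought flow, rest push out)
b0 →J1  (GY1: gyrator matches bond 1)
b4 →I1  (J1 effort already set via bond 0)

2  (C1, I1 all integral)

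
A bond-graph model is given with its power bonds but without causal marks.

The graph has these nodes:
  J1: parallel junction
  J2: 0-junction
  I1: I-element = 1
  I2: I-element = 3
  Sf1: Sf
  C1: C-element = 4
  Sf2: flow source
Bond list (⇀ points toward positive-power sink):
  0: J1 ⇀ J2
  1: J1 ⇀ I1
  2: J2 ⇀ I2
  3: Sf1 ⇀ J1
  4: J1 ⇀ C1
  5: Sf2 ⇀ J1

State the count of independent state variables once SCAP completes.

3  (C1, I1, I2 all integral)

b3 →Sf1  (Sf1 (Sf) sets flow on bond)
b5 →Sf2  (Sf2 fixes flow; stroke at Sf2)
b1 →I1  (I1 outputs flow p/I1)
b2 →I2  (I2: I, integral causality)
b0 →J2  (closing 0-jn rule on J2)
b4 →J1  (J1 needs exactly one e-in)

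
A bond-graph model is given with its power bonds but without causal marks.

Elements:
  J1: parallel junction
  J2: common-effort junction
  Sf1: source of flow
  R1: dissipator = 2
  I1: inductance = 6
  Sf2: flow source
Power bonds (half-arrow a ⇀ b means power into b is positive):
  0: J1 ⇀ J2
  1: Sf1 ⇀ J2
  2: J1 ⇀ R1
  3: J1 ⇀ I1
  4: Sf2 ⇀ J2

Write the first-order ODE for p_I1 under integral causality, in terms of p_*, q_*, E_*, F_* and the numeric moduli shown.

dp_I1/dt = 2*F_Sf1 + 2*F_Sf2 - p_I1/3

bond 1 |Sf1  (Sf1 fixes flow; stroke at Sf1)
bond 4 |Sf2  (Sf2: flow source, stroke at near end)
bond 0 |J2  (J2: last free bond brings effort in)
bond 3 |I1  (I1 integral (f out))
bond 2 |J1  (J1: last free bond brings effort in)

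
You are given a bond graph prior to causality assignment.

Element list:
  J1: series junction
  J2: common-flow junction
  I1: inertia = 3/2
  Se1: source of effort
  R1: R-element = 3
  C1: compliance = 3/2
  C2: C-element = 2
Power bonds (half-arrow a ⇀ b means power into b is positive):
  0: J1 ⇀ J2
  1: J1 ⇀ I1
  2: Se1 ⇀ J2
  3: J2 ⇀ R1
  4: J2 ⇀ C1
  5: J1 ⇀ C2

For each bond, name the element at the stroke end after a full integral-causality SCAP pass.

bond 0 stroke at J1
bond 1 stroke at I1
bond 2 stroke at J2
bond 3 stroke at J2
bond 4 stroke at J2
bond 5 stroke at J1

bond 2 |J2  (Se1: effort source, stroke at far end)
bond 1 |I1  (I1: I, integral causality)
bond 0 |J1  (J1: bond 1 brought flow, rest push out)
bond 5 |J1  (common-f at J1 fixed by 1)
bond 3 |J2  (1-jn J2 has f-setter on 0)
bond 4 |J2  (1-jn J2 has f-setter on 0)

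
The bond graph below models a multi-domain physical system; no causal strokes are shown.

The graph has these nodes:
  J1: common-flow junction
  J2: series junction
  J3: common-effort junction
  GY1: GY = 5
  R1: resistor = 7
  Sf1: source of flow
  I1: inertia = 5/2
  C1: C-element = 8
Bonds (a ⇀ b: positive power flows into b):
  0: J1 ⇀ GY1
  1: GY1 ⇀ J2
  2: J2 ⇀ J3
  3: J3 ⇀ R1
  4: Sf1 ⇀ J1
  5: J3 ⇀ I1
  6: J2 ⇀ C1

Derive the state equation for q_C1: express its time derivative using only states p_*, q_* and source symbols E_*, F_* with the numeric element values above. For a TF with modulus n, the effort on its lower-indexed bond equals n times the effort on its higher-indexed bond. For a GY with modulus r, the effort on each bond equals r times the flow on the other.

dq_C1/dt = 5*F_Sf1/7 + 2*p_I1/5 - q_C1/56

β4 stroke→Sf1  (Sf1: flow source, stroke at near end)
β0 stroke→J1  (J1: bond 4 brought flow, rest push out)
β1 stroke→J2  (GY1: gyrator matches bond 0)
β5 stroke→I1  (I1 outputs flow p/I1)
β6 stroke→J2  (prefer integral on C1)
β2 stroke→J3  (J2 needs exactly one f-in)
β3 stroke→R1  (J3 effort already set via bond 2)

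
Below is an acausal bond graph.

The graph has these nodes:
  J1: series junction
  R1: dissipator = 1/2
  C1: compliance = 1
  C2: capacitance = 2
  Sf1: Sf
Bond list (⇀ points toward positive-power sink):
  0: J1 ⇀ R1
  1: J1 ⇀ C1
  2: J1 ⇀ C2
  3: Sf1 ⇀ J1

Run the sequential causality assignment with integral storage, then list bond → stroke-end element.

b0 stroke at J1
b1 stroke at J1
b2 stroke at J1
b3 stroke at Sf1

b3 →Sf1  (source Sf1 imposes f)
b0 →J1  (common-f at J1 fixed by 3)
b1 →J1  (common-f at J1 fixed by 3)
b2 →J1  (common-f at J1 fixed by 3)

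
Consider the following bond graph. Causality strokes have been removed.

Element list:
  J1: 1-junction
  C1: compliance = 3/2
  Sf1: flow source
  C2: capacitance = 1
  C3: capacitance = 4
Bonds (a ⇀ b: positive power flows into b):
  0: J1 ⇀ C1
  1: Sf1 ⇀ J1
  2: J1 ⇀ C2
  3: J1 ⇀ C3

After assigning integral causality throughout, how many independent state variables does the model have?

3  (C1, C2, C3 all integral)

b1 →Sf1  (Sf1 (Sf) sets flow on bond)
b0 →J1  (J1: bond 1 brought flow, rest push out)
b2 →J1  (J1: bond 1 brought flow, rest push out)
b3 →J1  (1-jn J1 has f-setter on 1)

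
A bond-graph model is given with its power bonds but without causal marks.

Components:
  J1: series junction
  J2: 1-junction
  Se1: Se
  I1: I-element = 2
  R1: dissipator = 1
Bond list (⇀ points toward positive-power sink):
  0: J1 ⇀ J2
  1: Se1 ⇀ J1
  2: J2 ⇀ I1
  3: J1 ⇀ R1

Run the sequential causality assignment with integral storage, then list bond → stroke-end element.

b1 |J1  (Se1: effort source, stroke at far end)
b2 |I1  (I1: I, integral causality)
b0 |J2  (J2 flow already set via bond 2)
b3 |J1  (1-jn J1 has f-setter on 0)

#0 |J2
#1 |J1
#2 |I1
#3 |J1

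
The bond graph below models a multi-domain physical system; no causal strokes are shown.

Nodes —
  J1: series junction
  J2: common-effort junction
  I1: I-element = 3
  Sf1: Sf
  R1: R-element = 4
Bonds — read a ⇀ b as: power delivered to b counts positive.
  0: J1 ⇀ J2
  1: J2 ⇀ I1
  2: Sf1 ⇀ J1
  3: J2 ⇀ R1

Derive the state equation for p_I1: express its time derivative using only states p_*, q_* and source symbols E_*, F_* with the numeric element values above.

dp_I1/dt = 4*F_Sf1 - 4*p_I1/3

#2 →Sf1  (Sf1 (Sf) sets flow on bond)
#0 →J1  (J1: bond 2 brought flow, rest push out)
#1 →I1  (I1 outputs flow p/I1)
#3 →J2  (J2: last free bond brings effort in)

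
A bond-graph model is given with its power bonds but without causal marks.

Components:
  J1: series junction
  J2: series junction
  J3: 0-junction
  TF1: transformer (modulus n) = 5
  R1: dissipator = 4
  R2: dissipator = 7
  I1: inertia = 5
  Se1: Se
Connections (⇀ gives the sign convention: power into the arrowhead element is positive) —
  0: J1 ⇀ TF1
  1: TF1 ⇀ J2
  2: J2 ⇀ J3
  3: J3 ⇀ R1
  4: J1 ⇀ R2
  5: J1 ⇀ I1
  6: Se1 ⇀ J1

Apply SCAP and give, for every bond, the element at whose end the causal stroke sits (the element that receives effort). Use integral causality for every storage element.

#0 stroke→J1
#1 stroke→TF1
#2 stroke→J2
#3 stroke→J3
#4 stroke→J1
#5 stroke→I1
#6 stroke→J1

β6 |J1  (Se1 fixes effort; stroke away)
β5 |I1  (I1: I, integral causality)
β0 |J1  (J1: bond 5 brought flow, rest push out)
β4 |J1  (J1: bond 5 brought flow, rest push out)
β1 |TF1  (through TF1, causality passes straight; one stroke at TF1)
β2 |J2  (J2: bond 1 brought flow, rest push out)
β3 |J3  (J3 needs exactly one e-in)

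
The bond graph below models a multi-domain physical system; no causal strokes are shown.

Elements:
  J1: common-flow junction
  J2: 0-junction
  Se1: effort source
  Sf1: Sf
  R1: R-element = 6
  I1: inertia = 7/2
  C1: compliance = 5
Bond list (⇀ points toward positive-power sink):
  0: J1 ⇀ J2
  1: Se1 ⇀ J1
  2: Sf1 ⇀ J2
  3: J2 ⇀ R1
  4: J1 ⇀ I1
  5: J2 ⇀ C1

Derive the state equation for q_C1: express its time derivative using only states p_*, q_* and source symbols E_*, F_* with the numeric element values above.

bond 1 →J1  (source Se1 imposes e)
bond 2 →Sf1  (Sf1 fixes flow; stroke at Sf1)
bond 4 →I1  (I1 outputs flow p/I1)
bond 0 →J1  (J1 flow already set via bond 4)
bond 5 →J2  (C1 outputs effort q/C1)
bond 3 →R1  (J2: bond 5 brought effort, rest push out)

dq_C1/dt = F_Sf1 + 2*p_I1/7 - q_C1/30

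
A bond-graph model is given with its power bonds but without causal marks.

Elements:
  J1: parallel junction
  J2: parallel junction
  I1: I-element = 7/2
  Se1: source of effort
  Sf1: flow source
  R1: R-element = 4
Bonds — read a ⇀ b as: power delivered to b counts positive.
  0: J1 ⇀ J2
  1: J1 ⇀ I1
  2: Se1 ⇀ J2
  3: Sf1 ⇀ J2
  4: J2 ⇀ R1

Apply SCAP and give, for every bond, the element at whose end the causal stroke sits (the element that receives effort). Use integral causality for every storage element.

bond 0 stroke→J1
bond 1 stroke→I1
bond 2 stroke→J2
bond 3 stroke→Sf1
bond 4 stroke→R1

#2 →J2  (Se1 fixes effort; stroke away)
#3 →Sf1  (Sf1: flow source, stroke at near end)
#0 →J1  (0-jn J2 has e-setter on 2)
#4 →R1  (J2 effort already set via bond 2)
#1 →I1  (0-jn J1 has e-setter on 0)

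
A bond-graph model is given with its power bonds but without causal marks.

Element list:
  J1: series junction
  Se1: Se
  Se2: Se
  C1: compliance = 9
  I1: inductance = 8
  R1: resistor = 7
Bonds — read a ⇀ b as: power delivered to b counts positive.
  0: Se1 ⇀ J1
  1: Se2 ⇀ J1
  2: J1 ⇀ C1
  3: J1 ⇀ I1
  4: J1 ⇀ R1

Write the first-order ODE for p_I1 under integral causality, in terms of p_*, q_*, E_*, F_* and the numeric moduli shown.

#0 stroke at J1  (Se1 (Se) sets effort on bond)
#1 stroke at J1  (Se2 fixes effort; stroke away)
#2 stroke at J1  (C1: C, integral causality)
#3 stroke at I1  (I1 outputs flow p/I1)
#4 stroke at J1  (J1: bond 3 brought flow, rest push out)

dp_I1/dt = E_Se1 + E_Se2 - 7*p_I1/8 - q_C1/9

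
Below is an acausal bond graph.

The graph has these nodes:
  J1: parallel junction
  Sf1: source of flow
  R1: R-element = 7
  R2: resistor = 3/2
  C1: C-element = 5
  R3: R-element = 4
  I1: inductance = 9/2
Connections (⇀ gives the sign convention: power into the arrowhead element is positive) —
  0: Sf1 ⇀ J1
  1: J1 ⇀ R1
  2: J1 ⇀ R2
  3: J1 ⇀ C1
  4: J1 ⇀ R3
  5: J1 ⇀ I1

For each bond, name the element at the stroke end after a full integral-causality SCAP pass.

#0 stroke at Sf1  (source Sf1 imposes f)
#3 stroke at J1  (prefer integral on C1)
#1 stroke at R1  (0-jn J1 has e-setter on 3)
#2 stroke at R2  (J1: bond 3 brought effort, rest push out)
#4 stroke at R3  (J1 effort already set via bond 3)
#5 stroke at I1  (0-jn J1 has e-setter on 3)

#0 stroke at Sf1
#1 stroke at R1
#2 stroke at R2
#3 stroke at J1
#4 stroke at R3
#5 stroke at I1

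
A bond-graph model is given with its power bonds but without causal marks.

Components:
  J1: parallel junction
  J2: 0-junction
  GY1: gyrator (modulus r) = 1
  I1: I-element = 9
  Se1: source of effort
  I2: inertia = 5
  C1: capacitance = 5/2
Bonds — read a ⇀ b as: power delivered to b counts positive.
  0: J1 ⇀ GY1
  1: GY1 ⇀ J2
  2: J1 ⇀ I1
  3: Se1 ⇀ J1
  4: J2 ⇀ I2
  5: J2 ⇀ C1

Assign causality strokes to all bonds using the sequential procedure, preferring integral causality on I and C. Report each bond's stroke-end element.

β3 |J1  (Se1 fixes effort; stroke away)
β0 |GY1  (common-e at J1 fixed by 3)
β2 |I1  (0-jn J1 has e-setter on 3)
β1 |GY1  (GY GY1: same side as bond 0)
β4 |I2  (prefer integral on I2)
β5 |J2  (closing 0-jn rule on J2)

β0 stroke→GY1
β1 stroke→GY1
β2 stroke→I1
β3 stroke→J1
β4 stroke→I2
β5 stroke→J2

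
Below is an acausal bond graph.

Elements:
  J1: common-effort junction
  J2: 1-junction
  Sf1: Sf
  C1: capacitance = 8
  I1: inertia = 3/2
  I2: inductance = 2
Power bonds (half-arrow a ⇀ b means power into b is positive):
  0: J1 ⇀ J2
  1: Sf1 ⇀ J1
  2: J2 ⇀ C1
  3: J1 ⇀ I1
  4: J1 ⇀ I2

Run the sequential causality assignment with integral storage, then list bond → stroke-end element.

β1 |Sf1  (source Sf1 imposes f)
β2 |J2  (C1: C, integral causality)
β0 |J1  (closing 1-jn rule on J2)
β3 |I1  (0-jn J1 has e-setter on 0)
β4 |I2  (common-e at J1 fixed by 0)

β0 |J1
β1 |Sf1
β2 |J2
β3 |I1
β4 |I2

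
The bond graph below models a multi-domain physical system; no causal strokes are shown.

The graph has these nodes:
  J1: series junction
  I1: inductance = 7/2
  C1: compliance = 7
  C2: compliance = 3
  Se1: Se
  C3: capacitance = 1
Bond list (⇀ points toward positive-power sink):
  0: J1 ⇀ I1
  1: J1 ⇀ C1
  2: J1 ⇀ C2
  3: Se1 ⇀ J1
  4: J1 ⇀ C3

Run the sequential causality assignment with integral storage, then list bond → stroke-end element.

b3 |J1  (Se1: effort source, stroke at far end)
b0 |I1  (I1: I, integral causality)
b1 |J1  (common-f at J1 fixed by 0)
b2 |J1  (1-jn J1 has f-setter on 0)
b4 |J1  (common-f at J1 fixed by 0)

#0 stroke→I1
#1 stroke→J1
#2 stroke→J1
#3 stroke→J1
#4 stroke→J1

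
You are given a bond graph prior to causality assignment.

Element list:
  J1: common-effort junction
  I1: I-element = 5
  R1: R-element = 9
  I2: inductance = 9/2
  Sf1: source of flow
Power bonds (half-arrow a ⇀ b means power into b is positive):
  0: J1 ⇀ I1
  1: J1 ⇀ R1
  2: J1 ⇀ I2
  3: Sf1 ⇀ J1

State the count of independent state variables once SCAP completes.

2  (I1, I2 all integral)

bond 3 stroke at Sf1  (Sf1 (Sf) sets flow on bond)
bond 0 stroke at I1  (prefer integral on I1)
bond 2 stroke at I2  (I2 outputs flow p/I2)
bond 1 stroke at J1  (closing 0-jn rule on J1)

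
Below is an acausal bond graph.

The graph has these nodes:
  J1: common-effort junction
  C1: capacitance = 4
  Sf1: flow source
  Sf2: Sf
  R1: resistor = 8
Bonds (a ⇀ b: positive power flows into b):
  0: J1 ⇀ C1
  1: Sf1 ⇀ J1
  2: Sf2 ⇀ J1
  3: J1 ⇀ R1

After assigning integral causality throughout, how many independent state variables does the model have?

β1 →Sf1  (Sf1 fixes flow; stroke at Sf1)
β2 →Sf2  (source Sf2 imposes f)
β0 →J1  (C1 integral (e out))
β3 →R1  (0-jn J1 has e-setter on 0)

1  (C1 all integral)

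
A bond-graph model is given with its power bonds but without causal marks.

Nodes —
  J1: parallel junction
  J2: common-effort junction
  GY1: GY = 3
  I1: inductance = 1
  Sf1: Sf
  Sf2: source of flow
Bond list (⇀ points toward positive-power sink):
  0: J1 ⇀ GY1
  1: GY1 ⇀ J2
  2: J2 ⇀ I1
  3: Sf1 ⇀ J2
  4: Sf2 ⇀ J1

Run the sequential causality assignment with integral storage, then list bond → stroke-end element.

bond 3 |Sf1  (Sf1 (Sf) sets flow on bond)
bond 4 |Sf2  (Sf2 (Sf) sets flow on bond)
bond 0 |J1  (J1 needs exactly one e-in)
bond 1 |J2  (GY GY1: same side as bond 0)
bond 2 |I1  (common-e at J2 fixed by 1)

β0 |J1
β1 |J2
β2 |I1
β3 |Sf1
β4 |Sf2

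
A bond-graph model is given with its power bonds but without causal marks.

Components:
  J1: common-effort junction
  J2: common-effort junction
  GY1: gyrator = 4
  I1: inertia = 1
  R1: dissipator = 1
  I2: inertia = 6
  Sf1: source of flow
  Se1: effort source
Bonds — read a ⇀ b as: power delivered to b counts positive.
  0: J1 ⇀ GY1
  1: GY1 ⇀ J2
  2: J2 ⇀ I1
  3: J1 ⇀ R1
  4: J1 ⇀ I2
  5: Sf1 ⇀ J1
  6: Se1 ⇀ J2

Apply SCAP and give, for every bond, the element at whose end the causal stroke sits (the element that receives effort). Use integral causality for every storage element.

#0 stroke at GY1
#1 stroke at GY1
#2 stroke at I1
#3 stroke at J1
#4 stroke at I2
#5 stroke at Sf1
#6 stroke at J2

bond 5 stroke→Sf1  (Sf1 (Sf) sets flow on bond)
bond 6 stroke→J2  (Se1 (Se) sets effort on bond)
bond 1 stroke→GY1  (0-jn J2 has e-setter on 6)
bond 2 stroke→I1  (J2 effort already set via bond 6)
bond 0 stroke→GY1  (GY1 both-in/both-out from 1)
bond 4 stroke→I2  (I2 outputs flow p/I2)
bond 3 stroke→J1  (closing 0-jn rule on J1)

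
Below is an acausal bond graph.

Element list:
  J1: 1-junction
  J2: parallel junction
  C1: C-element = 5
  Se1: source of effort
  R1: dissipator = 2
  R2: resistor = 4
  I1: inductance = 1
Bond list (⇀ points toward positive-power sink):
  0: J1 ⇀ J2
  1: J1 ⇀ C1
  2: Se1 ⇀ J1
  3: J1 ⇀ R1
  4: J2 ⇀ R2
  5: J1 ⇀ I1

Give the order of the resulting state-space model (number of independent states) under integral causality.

2  (C1, I1 all integral)

#2 stroke at J1  (source Se1 imposes e)
#1 stroke at J1  (C1: C, integral causality)
#5 stroke at I1  (prefer integral on I1)
#0 stroke at J1  (1-jn J1 has f-setter on 5)
#3 stroke at J1  (J1 flow already set via bond 5)
#4 stroke at J2  (closing 0-jn rule on J2)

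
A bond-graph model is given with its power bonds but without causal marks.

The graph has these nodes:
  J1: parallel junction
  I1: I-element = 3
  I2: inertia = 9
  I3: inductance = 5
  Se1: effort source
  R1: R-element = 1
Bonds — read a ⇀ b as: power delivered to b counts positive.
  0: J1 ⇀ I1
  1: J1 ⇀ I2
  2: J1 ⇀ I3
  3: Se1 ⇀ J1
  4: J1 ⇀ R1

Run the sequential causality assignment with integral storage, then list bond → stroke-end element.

β3 stroke at J1  (Se1 (Se) sets effort on bond)
β0 stroke at I1  (J1: bond 3 brought effort, rest push out)
β1 stroke at I2  (common-e at J1 fixed by 3)
β2 stroke at I3  (J1: bond 3 brought effort, rest push out)
β4 stroke at R1  (0-jn J1 has e-setter on 3)

bond 0 stroke→I1
bond 1 stroke→I2
bond 2 stroke→I3
bond 3 stroke→J1
bond 4 stroke→R1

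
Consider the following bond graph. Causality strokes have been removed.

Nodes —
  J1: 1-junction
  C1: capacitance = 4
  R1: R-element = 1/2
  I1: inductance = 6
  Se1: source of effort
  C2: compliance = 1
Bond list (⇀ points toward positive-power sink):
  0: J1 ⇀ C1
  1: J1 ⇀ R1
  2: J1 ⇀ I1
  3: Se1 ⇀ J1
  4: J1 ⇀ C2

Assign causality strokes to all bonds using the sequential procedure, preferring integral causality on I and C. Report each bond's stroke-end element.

β0 stroke at J1
β1 stroke at J1
β2 stroke at I1
β3 stroke at J1
β4 stroke at J1

β3 →J1  (Se1 (Se) sets effort on bond)
β0 →J1  (C1 integral (e out))
β2 →I1  (prefer integral on I1)
β1 →J1  (common-f at J1 fixed by 2)
β4 →J1  (1-jn J1 has f-setter on 2)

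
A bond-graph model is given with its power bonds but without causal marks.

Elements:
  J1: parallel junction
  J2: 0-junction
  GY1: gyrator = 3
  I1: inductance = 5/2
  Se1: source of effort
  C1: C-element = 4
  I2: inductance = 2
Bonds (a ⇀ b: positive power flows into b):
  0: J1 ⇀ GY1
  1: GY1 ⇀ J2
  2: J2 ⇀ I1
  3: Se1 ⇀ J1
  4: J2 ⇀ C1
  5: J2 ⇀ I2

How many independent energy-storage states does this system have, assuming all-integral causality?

#3 →J1  (Se1: effort source, stroke at far end)
#0 →GY1  (common-e at J1 fixed by 3)
#1 →GY1  (GY1 both-in/both-out from 0)
#2 →I1  (I1 integral (f out))
#4 →J2  (C1: C, integral causality)
#5 →I2  (common-e at J2 fixed by 4)

3  (C1, I1, I2 all integral)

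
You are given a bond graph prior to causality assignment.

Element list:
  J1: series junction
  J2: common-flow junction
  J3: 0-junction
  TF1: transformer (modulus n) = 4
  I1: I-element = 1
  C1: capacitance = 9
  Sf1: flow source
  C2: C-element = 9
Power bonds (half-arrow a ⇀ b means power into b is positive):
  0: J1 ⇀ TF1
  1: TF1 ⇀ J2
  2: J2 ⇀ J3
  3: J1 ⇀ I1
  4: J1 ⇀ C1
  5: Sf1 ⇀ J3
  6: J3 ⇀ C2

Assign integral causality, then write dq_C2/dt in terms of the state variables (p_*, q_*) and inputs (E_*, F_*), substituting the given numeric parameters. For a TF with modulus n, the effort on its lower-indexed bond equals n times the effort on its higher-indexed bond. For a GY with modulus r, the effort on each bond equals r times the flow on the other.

dq_C2/dt = F_Sf1 + 4*p_I1

b5 |Sf1  (source Sf1 imposes f)
b3 |I1  (I1 integral (f out))
b0 |J1  (J1: bond 3 brought flow, rest push out)
b4 |J1  (common-f at J1 fixed by 3)
b1 |TF1  (TF TF1: opposite of bond 0)
b2 |J2  (J2 flow already set via bond 1)
b6 |J3  (J3 needs exactly one e-in)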